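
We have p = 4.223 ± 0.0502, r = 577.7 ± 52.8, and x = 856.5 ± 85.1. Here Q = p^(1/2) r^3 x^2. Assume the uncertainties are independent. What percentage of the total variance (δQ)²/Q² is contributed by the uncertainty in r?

(δQ/Q)² = (½·δp/p)² + (3·δr/r)² + (2·δx/x)²
  p term: (0.5×0.0119)² = 3.53e-05
  r term: (3×0.0914)² = 0.0752
  x term: (2×0.0994)² = 0.0395
Total = 0.115. Share from r = 0.0752/0.115 = 0.655.

65.5%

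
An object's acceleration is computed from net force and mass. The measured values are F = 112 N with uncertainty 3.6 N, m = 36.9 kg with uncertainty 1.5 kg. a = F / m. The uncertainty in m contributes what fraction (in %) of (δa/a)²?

61.5%

(δa/a)² = (1·δF/F)² + (-1·δm/m)²
  F term: (1×0.0321)² = 0.00103
  m term: (-1×0.0407)² = 0.00165
Total = 0.00269. Share from m = 0.00165/0.00269 = 0.615.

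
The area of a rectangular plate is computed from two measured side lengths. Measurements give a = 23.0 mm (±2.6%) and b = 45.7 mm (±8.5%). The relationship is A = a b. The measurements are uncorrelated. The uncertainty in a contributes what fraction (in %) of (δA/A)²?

8.56%

(δA/A)² = (1·δa/a)² + (1·δb/b)²
  a term: (1×0.0260)² = 0.000676
  b term: (1×0.0850)² = 0.00723
Total = 0.00790. Share from a = 0.000676/0.00790 = 0.0856.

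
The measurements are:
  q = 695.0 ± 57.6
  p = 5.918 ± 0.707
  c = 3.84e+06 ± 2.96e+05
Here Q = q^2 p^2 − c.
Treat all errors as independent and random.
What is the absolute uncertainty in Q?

4.93e+06

Let w = q^2·p^2 = 1.692e+07. δw/w = √((2·δq/q)² + (2·δp/p)²) = √(0.0275 + 0.0571) = 0.291, so δw = 4.92e+06.
Q = w − c: δQ = √(δw² + δc²) = √(2.42e+13 + 8.76e+10) = 4.93e+06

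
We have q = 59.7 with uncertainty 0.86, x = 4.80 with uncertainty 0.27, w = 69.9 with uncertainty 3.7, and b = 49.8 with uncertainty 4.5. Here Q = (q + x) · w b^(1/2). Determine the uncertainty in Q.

Let u = q + x = 64.5. δu = √(δq² + δx²) = √(0.740 + 0.0729) = 0.901, so δu/u = 0.0140.
Q is then a monomial in u, w, b:
δQ/Q = √((δu/u)² + (1·δw/w)² + (½·δb/b)²) = √(0.000195 + 0.00280 + 0.00204) = 0.0710
Q = 31800, so δQ = 0.0710 × 31800 = 2260.

2260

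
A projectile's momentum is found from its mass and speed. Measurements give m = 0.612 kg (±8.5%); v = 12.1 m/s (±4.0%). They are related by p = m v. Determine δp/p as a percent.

9.39%

p is a product of powers, so relative uncertainties combine in quadrature:
  (1·δm/m)² = (1×0.0850)² = 0.00723;  (1·δv/v)² = (1×0.0400)² = 0.00160
δp/p = √(0.00883) = 0.0939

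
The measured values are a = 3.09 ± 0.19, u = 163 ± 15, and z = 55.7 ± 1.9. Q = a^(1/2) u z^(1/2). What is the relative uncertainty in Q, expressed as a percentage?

Products/powers → add relative errors in quadrature, weighted by exponent:
  (½·δa/a)² = (0.5×0.0615)² = 0.000945;  (1·δu/u)² = (1×0.0920)² = 0.00847;  (½·δz/z)² = (0.5×0.0341)² = 0.000291
δQ/Q = √(0.00970) = 0.0985

9.85%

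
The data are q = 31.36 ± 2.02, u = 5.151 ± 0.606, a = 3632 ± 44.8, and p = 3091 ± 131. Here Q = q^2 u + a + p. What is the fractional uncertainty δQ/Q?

0.0759

Let w = q^2·u = 5066. δw/w = √((2·δq/q)² + (1·δu/u)²) = √(0.0166 + 0.0138) = 0.174, so δw = 884.
Q = w + a + p: δQ = √(δw² + δa² + δp²) = √(7.81e+05 + 2010 + 17200) = 895
Q = 11790, so δQ/Q = 895/11790 = 0.0759.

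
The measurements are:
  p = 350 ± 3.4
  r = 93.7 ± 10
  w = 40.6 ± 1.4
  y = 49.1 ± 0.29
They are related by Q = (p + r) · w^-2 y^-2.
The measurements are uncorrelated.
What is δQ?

Let u = p + r = 444. δu = √(δp² + δr²) = √(11.6 + 100) = 10.6, so δu/u = 0.0238.
Q is then a monomial in u, w, y:
δQ/Q = √((δu/u)² + (-2·δw/w)² + (-2·δy/y)²) = √(0.000567 + 0.00476 + 0.000140) = 0.0739
Q = 0.000112, so δQ = 0.0739 × 0.000112 = 8.25e-06.

8.25e-06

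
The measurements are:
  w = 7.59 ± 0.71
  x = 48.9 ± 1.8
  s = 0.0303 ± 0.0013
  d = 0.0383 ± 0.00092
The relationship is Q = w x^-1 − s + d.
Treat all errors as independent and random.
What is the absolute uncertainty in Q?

0.0157

Let p = w·x^-1 = 0.155. δp/p = √((1·δw/w)² + (-1·δx/x)²) = √(0.00875 + 0.00135) = 0.101, so δp = 0.0156.
Q = p − s + d: δQ = √(δp² + δs² + δd²) = √(0.000243 + 1.69e-06 + 8.46e-07) = 0.0157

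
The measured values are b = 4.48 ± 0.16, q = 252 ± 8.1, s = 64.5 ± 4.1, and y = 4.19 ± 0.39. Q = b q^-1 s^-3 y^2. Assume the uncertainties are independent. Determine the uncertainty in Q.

Each factor contributes (exponent × relative error)² to (δQ/Q)²:
  (1·δb/b)² = (1×0.0357)² = 0.00128;  (-1·δq/q)² = (-1×0.0321)² = 0.00103;  (-3·δs/s)² = (-3×0.0636)² = 0.0364;  (2·δy/y)² = (2×0.0931)² = 0.0347
δQ/Q = √(0.0733) = 0.271
Q = 1.16e-06, so δQ = 0.271 × 1.16e-06 = 3.15e-07.

3.15e-07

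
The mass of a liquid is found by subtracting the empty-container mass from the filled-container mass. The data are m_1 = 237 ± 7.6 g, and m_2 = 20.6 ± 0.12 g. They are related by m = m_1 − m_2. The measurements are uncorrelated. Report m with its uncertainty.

For a sum/difference, combine absolute errors in quadrature:
  (δm_1)² = 57.8;  (δm_2)² = 0.0144
δm = √(57.8) = 7.60 g
m = 216 g.

216 ± 7.60 g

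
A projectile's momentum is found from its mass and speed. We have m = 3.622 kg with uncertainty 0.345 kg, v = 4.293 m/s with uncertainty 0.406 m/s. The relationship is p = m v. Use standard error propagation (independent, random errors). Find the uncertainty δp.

2.09 kg·m/s

For a monomial p ∝ m, v, fractional errors add in quadrature:
  (1·δm/m)² = (1×0.0953)² = 0.00907;  (1·δv/v)² = (1×0.0946)² = 0.00894
δp/p = √(0.0180) = 0.134
p = 15.55 kg·m/s, so δp = 0.134 × 15.55 = 2.09 kg·m/s.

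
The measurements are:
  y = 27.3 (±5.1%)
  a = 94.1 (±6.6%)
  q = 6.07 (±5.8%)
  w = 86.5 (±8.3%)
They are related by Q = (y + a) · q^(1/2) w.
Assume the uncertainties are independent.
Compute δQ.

Let u = y + a = 121. δu = √(δy² + δa²) = √(1.94 + 38.6) = 6.36, so δu/u = 0.0524.
Q is then a monomial in u, q, w:
δQ/Q = √((δu/u)² + (½·δq/q)² + (1·δw/w)²) = √(0.00275 + 0.000841 + 0.00689) = 0.102
Q = 25900, so δQ = 0.102 × 25900 = 2650.

2650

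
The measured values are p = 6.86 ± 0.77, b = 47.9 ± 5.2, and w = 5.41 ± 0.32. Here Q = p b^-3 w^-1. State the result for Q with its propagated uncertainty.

For a monomial Q ∝ p, b^-3, w^-1, fractional errors add in quadrature:
  (1·δp/p)² = (1×0.112)² = 0.0126;  (-3·δb/b)² = (-3×0.109)² = 0.106;  (-1·δw/w)² = (-1×0.0591)² = 0.00350
δQ/Q = √(0.122) = 0.350
Q = 1.15e-05, so δQ = 0.350 × 1.15e-05 = 4.03e-06.

(1.15 ± 0.403) × 10^-5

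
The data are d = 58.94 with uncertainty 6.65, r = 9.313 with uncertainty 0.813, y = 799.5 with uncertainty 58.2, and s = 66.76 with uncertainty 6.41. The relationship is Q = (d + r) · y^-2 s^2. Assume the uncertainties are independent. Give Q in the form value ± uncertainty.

0.4759 ± 0.124

Let u = d + r = 68.25. δu = √(δd² + δr²) = √(44.2 + 0.661) = 6.70, so δu/u = 0.0982.
Q is then a monomial in u, y, s:
δQ/Q = √((δu/u)² + (-2·δy/y)² + (2·δs/s)²) = √(0.00963 + 0.0212 + 0.0369) = 0.260
Q = 0.4759, so δQ = 0.260 × 0.4759 = 0.124.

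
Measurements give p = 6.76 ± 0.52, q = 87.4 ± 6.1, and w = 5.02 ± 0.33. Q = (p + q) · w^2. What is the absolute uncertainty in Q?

348

Let u = p + q = 94.2. δu = √(δp² + δq²) = √(0.270 + 37.2) = 6.12, so δu/u = 0.0650.
Q is then a monomial in u, w:
δQ/Q = √((δu/u)² + (2·δw/w)²) = √(0.00423 + 0.0173) = 0.147
Q = 2370, so δQ = 0.147 × 2370 = 348.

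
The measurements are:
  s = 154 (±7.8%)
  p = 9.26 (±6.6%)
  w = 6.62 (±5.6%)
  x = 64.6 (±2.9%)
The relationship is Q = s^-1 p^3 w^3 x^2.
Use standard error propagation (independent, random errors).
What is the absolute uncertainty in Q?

1.73e+06

Relative error in a monomial: (δQ/Q)² = Σ (nᵢ · δxᵢ/xᵢ)².
  (-1·δs/s)² = (-1×0.0780)² = 0.00608;  (3·δp/p)² = (3×0.0660)² = 0.0392;  (3·δw/w)² = (3×0.0560)² = 0.0282;  (2·δx/x)² = (2×0.0290)² = 0.00336
δQ/Q = √(0.0769) = 0.277
Q = 6.24e+06, so δQ = 0.277 × 6.24e+06 = 1.73e+06.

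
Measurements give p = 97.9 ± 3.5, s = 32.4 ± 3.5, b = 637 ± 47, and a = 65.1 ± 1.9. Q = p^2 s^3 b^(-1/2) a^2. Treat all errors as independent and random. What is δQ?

1.86e+10

Since Q is a product/quotient, work with relative uncertainties:
  (2·δp/p)² = (2×0.0358)² = 0.00511;  (3·δs/s)² = (3×0.108)² = 0.105;  (−½·δb/b)² = (-0.5×0.0738)² = 0.00136;  (2·δa/a)² = (2×0.0292)² = 0.00341
δQ/Q = √(0.115) = 0.339
Q = 5.47e+10, so δQ = 0.339 × 5.47e+10 = 1.86e+10.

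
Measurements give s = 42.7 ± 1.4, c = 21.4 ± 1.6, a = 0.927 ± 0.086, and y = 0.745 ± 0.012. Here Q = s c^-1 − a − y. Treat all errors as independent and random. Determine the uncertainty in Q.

0.185

Let p = s·c^-1 = 2.00. δp/p = √((1·δs/s)² + (-1·δc/c)²) = √(0.00107 + 0.00559) = 0.0816, so δp = 0.163.
Q = p − a − y: δQ = √(δp² + δa² + δy²) = √(0.0265 + 0.00740 + 0.000144) = 0.185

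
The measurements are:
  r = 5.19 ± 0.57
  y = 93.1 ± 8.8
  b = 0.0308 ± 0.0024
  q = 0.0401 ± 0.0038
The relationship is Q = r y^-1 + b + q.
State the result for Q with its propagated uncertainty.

0.127 ± 0.00924

Let p = r·y^-1 = 0.0557. δp/p = √((1·δr/r)² + (-1·δy/y)²) = √(0.0121 + 0.00893) = 0.145, so δp = 0.00808.
Q = p + b + q: δQ = √(δp² + δb² + δq²) = √(6.52e-05 + 5.76e-06 + 1.44e-05) = 0.00924
Q = 0.127.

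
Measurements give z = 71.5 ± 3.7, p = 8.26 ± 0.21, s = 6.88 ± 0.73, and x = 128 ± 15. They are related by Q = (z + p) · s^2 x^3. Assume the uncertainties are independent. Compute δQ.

3.27e+09

Let u = z + p = 79.8. δu = √(δz² + δp²) = √(13.7 + 0.0441) = 3.71, so δu/u = 0.0465.
Q is then a monomial in u, s, x:
δQ/Q = √((δu/u)² + (2·δs/s)² + (3·δx/x)²) = √(0.00216 + 0.0450 + 0.124) = 0.413
Q = 7.92e+09, so δQ = 0.413 × 7.92e+09 = 3.27e+09.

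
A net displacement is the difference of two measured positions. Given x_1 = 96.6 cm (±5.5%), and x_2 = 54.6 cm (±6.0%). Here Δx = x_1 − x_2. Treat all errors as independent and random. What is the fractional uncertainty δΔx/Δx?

0.149

For a sum/difference, combine absolute errors in quadrature:
  (δx_1)² = 28.2;  (δx_2)² = 10.7
δΔx = √(39.0) = 6.24 cm
Δx = 42.0 cm, so δΔx/Δx = 6.24/42.0 = 0.149.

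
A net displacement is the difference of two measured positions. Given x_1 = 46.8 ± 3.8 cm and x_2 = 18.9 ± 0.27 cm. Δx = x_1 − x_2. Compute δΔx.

Absolute uncertainties add in quadrature for a linear combination:
  (δx_1)² = 14.4;  (δx_2)² = 0.0729
δΔx = √(14.5) = 3.81 cm

3.81 cm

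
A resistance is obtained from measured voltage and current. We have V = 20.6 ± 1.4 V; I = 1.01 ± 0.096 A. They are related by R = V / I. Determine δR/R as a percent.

Products/powers → add relative errors in quadrature, weighted by exponent:
  (1·δV/V)² = (1×0.0680)² = 0.00462;  (-1·δI/I)² = (-1×0.0950)² = 0.00903
δR/R = √(0.0137) = 0.117

11.7%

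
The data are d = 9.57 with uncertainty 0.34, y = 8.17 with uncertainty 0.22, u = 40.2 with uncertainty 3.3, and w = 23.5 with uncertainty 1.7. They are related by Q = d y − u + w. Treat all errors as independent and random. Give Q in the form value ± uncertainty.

Let p = d·y = 78.2. δp/p = √((1·δd/d)² + (1·δy/y)²) = √(0.00126 + 0.000725) = 0.0446, so δp = 3.49.
Q = p − u + w: δQ = √(δp² + δu² + δw²) = √(12.1 + 10.9 + 2.89) = 5.09
Q = 61.5.

61.5 ± 5.09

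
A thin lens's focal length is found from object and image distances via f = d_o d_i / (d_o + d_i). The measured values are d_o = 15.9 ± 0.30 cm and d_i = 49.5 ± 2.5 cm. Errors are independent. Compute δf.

0.227 cm

∂f/∂d_o = (d_i/(d_o+d_i))² = 0.573;  ∂f/∂d_i = (d_o/(d_o+d_i))² = 0.0591
δf = √((∂f/∂d_o · δd_o)² + (∂f/∂d_i · δd_i)²) = √(0.0295 + 0.0218) = 0.227 cm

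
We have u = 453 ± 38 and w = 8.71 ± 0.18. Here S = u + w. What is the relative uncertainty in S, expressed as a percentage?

8.23%

Sums and differences: (δS)² = Σ (cᵢ δxᵢ)².
  (δu)² = 1440;  (δw)² = 0.0324
δS = √(1440) = 38.0
S = 462, so δS/S = 38.0/462 = 0.0823.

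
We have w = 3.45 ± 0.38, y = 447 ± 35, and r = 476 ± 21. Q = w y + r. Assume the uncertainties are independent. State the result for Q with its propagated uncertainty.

2020 ± 209

Let p = w·y = 1540. δp/p = √((1·δw/w)² + (1·δy/y)²) = √(0.0121 + 0.00613) = 0.135, so δp = 208.
Q = p + r: δQ = √(δp² + δr²) = √(43400 + 441) = 209
Q = 2020.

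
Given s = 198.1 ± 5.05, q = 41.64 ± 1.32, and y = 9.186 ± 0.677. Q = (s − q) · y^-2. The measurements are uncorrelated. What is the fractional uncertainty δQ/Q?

Let u = s − q = 156.5. δu = √(δs² + δq²) = √(25.5 + 1.74) = 5.22, so δu/u = 0.0334.
Q is then a monomial in u, y:
δQ/Q = √((δu/u)² + (-2·δy/y)²) = √(0.00111 + 0.0217) = 0.151

0.151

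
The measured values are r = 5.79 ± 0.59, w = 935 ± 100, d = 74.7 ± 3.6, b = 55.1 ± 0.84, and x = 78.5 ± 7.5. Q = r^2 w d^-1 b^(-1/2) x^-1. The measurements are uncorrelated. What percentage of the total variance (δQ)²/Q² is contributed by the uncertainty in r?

(δQ/Q)² = (2·δr/r)² + (1·δw/w)² + (-1·δd/d)² + (−½·δb/b)² + (-1·δx/x)²
  r term: (2×0.102)² = 0.0415
  w term: (1×0.107)² = 0.0114
  d term: (-1×0.0482)² = 0.00232
  b term: (-0.5×0.0152)² = 5.81e-05
  x term: (-1×0.0955)² = 0.00913
Total = 0.0645. Share from r = 0.0415/0.0645 = 0.644.

64.4%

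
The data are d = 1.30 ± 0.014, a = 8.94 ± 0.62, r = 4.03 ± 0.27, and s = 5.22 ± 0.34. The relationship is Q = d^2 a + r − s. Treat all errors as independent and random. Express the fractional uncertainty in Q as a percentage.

8.48%

Let p = d^2·a = 15.1. δp/p = √((2·δd/d)² + (1·δa/a)²) = √(0.000464 + 0.00481) = 0.0726, so δp = 1.10.
Q = p + r − s: δQ = √(δp² + δr² + δs²) = √(1.20 + 0.0729 + 0.116) = 1.18
Q = 13.9, so δQ/Q = 1.18/13.9 = 0.0848.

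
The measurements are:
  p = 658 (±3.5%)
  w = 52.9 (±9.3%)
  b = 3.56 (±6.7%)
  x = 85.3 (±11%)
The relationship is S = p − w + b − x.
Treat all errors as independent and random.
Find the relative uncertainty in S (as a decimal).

0.0484

Sums and differences: (δS)² = Σ (cᵢ δxᵢ)².
  (δp)² = 530;  (δw)² = 24.2;  (δb)² = 0.0569;  (δx)² = 88.0
δS = √(643) = 25.4
S = 523, so δS/S = 25.4/523 = 0.0484.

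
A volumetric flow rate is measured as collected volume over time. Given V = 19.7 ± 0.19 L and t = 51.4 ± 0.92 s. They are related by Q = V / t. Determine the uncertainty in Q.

Since Q is a product/quotient, work with relative uncertainties:
  (1·δV/V)² = (1×0.00964)² = 9.3e-05;  (-1·δt/t)² = (-1×0.0179)² = 0.000320
δQ/Q = √(0.000413) = 0.0203
Q = 0.383 L/s, so δQ = 0.0203 × 0.383 = 0.00779 L/s.

0.00779 L/s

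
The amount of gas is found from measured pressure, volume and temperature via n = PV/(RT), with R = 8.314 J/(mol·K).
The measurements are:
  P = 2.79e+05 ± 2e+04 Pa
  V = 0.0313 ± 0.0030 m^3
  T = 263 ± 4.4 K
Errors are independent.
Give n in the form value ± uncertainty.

For a monomial n ∝ P, V, T^-1, fractional errors add in quadrature:
  (1·δP/P)² = (1×0.0717)² = 0.00514;  (1·δV/V)² = (1×0.0958)² = 0.00919;  (-1·δT/T)² = (-1×0.0167)² = 0.000280
δn/n = √(0.0146) = 0.121
n = 3.99 mol, so δn = 0.121 × 3.99 = 0.483 mol.

3.99 ± 0.483 mol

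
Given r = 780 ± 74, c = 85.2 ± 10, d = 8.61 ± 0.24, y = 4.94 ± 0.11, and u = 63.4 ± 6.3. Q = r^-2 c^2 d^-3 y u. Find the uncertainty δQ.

Products/powers → add relative errors in quadrature, weighted by exponent:
  (-2·δr/r)² = (-2×0.0949)² = 0.0360;  (2·δc/c)² = (2×0.117)² = 0.0551;  (-3·δd/d)² = (-3×0.0279)² = 0.00699;  (1·δy/y)² = (1×0.0223)² = 0.000496;  (1·δu/u)² = (1×0.0994)² = 0.00987
δQ/Q = √(0.108) = 0.329
Q = 0.00585, so δQ = 0.329 × 0.00585 = 0.00193.

0.00193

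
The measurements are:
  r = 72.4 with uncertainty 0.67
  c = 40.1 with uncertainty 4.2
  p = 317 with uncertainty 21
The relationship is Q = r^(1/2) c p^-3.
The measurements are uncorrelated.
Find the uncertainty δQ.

2.41e-06

Relative error in a monomial: (δQ/Q)² = Σ (nᵢ · δxᵢ/xᵢ)².
  (½·δr/r)² = (0.5×0.00925)² = 2.14e-05;  (1·δc/c)² = (1×0.105)² = 0.0110;  (-3·δp/p)² = (-3×0.0662)² = 0.0395
δQ/Q = √(0.0505) = 0.225
Q = 1.07e-05, so δQ = 0.225 × 1.07e-05 = 2.41e-06.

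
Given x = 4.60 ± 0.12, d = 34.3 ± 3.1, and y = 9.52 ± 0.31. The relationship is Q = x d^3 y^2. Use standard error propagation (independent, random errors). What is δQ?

Q is a product of powers, so relative uncertainties combine in quadrature:
  (1·δx/x)² = (1×0.0261)² = 0.000681;  (3·δd/d)² = (3×0.0904)² = 0.0735;  (2·δy/y)² = (2×0.0326)² = 0.00424
δQ/Q = √(0.0784) = 0.280
Q = 1.68e+07, so δQ = 0.280 × 1.68e+07 = 4.71e+06.

4.71e+06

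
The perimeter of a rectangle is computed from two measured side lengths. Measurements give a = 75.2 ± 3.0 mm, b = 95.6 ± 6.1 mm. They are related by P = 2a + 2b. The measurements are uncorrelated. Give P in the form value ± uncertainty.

Each term contributes (cᵢ δxᵢ)² to (δP)²:
  (2·δa)² = 36.0;  (2·δb)² = 149
δP = √(185) = 13.6 mm
P = 342 mm.

342 ± 13.6 mm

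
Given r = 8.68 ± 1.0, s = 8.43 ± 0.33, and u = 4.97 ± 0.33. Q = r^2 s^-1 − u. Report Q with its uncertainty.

3.97 ± 2.11

Let p = r^2·s^-1 = 8.94. δp/p = √((2·δr/r)² + (-1·δs/s)²) = √(0.0531 + 0.00153) = 0.234, so δp = 2.09.
Q = p − u: δQ = √(δp² + δu²) = √(4.36 + 0.109) = 2.11
Q = 3.97.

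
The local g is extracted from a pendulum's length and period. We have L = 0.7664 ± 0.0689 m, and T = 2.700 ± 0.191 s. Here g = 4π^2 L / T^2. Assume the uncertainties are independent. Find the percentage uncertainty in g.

16.8%

Relative error in a monomial: (δg/g)² = Σ (nᵢ · δxᵢ/xᵢ)².
  (1·δL/L)² = (1×0.0899)² = 0.00808;  (-2·δT/T)² = (-2×0.0707)² = 0.0200
δg/g = √(0.0281) = 0.168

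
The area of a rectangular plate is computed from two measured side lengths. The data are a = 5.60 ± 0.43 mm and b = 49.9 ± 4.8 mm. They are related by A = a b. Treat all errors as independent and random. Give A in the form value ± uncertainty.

279 ± 34.4 mm^2

Products/powers → add relative errors in quadrature, weighted by exponent:
  (1·δa/a)² = (1×0.0768)² = 0.00590;  (1·δb/b)² = (1×0.0962)² = 0.00925
δA/A = √(0.0151) = 0.123
A = 279 mm^2, so δA = 0.123 × 279 = 34.4 mm^2.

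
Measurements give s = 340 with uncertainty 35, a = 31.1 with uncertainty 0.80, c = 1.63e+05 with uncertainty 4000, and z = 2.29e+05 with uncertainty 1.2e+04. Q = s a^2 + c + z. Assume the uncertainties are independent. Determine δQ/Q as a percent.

Let p = s·a^2 = 3.29e+05. δp/p = √((1·δs/s)² + (2·δa/a)²) = √(0.0106 + 0.00265) = 0.115, so δp = 37800.
Q = p + c + z: δQ = √(δp² + δc² + δz²) = √(1.43e+09 + 1.6e+07 + 1.44e+08) = 39900
Q = 7.21e+05, so δQ/Q = 39900/7.21e+05 = 0.0554.

5.54%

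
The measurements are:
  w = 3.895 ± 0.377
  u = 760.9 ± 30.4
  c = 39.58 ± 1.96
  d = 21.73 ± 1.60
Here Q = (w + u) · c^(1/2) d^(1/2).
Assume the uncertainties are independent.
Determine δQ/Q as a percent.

Let h = w + u = 764.8. δh = √(δw² + δu²) = √(0.142 + 924) = 30.4, so δh/h = 0.0398.
Q is then a monomial in h, c, d:
δQ/Q = √((δh/h)² + (½·δc/c)² + (½·δd/d)²) = √(0.00158 + 0.000613 + 0.00136) = 0.0596

5.96%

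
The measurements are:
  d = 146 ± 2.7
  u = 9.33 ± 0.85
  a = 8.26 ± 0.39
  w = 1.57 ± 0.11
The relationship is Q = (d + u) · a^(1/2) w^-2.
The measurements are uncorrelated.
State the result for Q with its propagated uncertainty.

181 ± 25.9

Let h = d + u = 155. δh = √(δd² + δu²) = √(7.29 + 0.722) = 2.83, so δh/h = 0.0182.
Q is then a monomial in h, a, w:
δQ/Q = √((δh/h)² + (½·δa/a)² + (-2·δw/w)²) = √(0.000332 + 0.000557 + 0.0196) = 0.143
Q = 181, so δQ = 0.143 × 181 = 25.9.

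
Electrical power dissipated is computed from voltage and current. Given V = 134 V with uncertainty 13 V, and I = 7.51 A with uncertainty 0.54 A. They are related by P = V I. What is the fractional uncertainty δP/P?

0.121

Relative error in a monomial: (δP/P)² = Σ (nᵢ · δxᵢ/xᵢ)².
  (1·δV/V)² = (1×0.0970)² = 0.00941;  (1·δI/I)² = (1×0.0719)² = 0.00517
δP/P = √(0.0146) = 0.121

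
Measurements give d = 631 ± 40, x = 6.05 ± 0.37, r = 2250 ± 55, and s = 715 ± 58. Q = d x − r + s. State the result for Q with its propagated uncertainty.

2280 ± 346

Let p = d·x = 3820. δp/p = √((1·δd/d)² + (1·δx/x)²) = √(0.00402 + 0.00374) = 0.0881, so δp = 336.
Q = p − r + s: δQ = √(δp² + δr² + δs²) = √(1.13e+05 + 3020 + 3360) = 346
Q = 2280.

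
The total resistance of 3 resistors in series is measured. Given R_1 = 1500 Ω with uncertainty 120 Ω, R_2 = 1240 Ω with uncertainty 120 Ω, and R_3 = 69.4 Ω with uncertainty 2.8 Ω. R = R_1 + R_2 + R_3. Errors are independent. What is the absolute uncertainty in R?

Absolute uncertainties add in quadrature for a linear combination:
  (δR_1)² = 14400;  (δR_2)² = 14400;  (δR_3)² = 7.84
δR = √(28800) = 170 Ω

170 Ω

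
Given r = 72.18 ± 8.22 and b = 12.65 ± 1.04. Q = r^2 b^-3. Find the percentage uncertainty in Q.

33.6%

Products/powers → add relative errors in quadrature, weighted by exponent:
  (2·δr/r)² = (2×0.114)² = 0.0519;  (-3·δb/b)² = (-3×0.0822)² = 0.0608
δQ/Q = √(0.113) = 0.336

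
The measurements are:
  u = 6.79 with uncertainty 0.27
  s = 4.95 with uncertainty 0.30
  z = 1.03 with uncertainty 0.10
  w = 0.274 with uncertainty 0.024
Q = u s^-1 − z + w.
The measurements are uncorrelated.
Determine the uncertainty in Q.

Let p = u·s^-1 = 1.37. δp/p = √((1·δu/u)² + (-1·δs/s)²) = √(0.00158 + 0.00367) = 0.0725, so δp = 0.0994.
Q = p − z + w: δQ = √(δp² + δz² + δw²) = √(0.00989 + 0.0100 + 0.000576) = 0.143

0.143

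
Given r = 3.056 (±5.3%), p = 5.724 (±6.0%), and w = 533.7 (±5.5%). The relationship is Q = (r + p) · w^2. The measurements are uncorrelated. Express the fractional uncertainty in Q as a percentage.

11.8%

Let u = r + p = 8.780. δu = √(δr² + δp²) = √(0.0262 + 0.118) = 0.380, so δu/u = 0.0432.
Q is then a monomial in u, w:
δQ/Q = √((δu/u)² + (2·δw/w)²) = √(0.00187 + 0.0121) = 0.118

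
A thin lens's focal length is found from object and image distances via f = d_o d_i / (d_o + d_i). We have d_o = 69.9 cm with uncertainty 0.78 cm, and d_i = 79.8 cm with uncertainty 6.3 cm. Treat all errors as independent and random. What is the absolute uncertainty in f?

1.39 cm

∂f/∂d_o = (d_i/(d_o+d_i))² = 0.284;  ∂f/∂d_i = (d_o/(d_o+d_i))² = 0.218
δf = √((∂f/∂d_o · δd_o)² + (∂f/∂d_i · δd_i)²) = √(0.0491 + 1.89) = 1.39 cm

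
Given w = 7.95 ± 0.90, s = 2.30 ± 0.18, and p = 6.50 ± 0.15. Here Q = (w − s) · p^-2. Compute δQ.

Let u = w − s = 5.65. δu = √(δw² + δs²) = √(0.810 + 0.0324) = 0.918, so δu/u = 0.162.
Q is then a monomial in u, p:
δQ/Q = √((δu/u)² + (-2·δp/p)²) = √(0.0264 + 0.00213) = 0.169
Q = 0.134, so δQ = 0.169 × 0.134 = 0.0226.

0.0226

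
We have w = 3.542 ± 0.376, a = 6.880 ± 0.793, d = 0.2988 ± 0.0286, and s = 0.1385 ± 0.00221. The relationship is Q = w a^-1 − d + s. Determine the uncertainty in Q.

0.0856

Let p = w·a^-1 = 0.5148. δp/p = √((1·δw/w)² + (-1·δa/a)²) = √(0.0113 + 0.0133) = 0.157, so δp = 0.0807.
Q = p − d + s: δQ = √(δp² + δd² + δs²) = √(0.00651 + 0.000818 + 4.88e-06) = 0.0856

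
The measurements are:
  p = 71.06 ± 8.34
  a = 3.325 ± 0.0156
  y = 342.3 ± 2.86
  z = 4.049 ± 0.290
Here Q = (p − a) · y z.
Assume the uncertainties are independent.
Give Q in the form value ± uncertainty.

93880 ± 13400

Let u = p − a = 67.73. δu = √(δp² + δa²) = √(69.6 + 0.000243) = 8.34, so δu/u = 0.123.
Q is then a monomial in u, y, z:
δQ/Q = √((δu/u)² + (1·δy/y)² + (1·δz/z)²) = √(0.0152 + 6.98e-05 + 0.00513) = 0.143
Q = 93880, so δQ = 0.143 × 93880 = 13400.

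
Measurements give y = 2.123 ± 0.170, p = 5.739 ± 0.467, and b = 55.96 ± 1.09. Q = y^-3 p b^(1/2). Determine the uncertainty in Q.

For a monomial Q ∝ y^-3, p, b^(1/2), fractional errors add in quadrature:
  (-3·δy/y)² = (-3×0.0801)² = 0.0577;  (1·δp/p)² = (1×0.0814)² = 0.00662;  (½·δb/b)² = (0.5×0.0195)² = 9.49e-05
δQ/Q = √(0.0644) = 0.254
Q = 4.487, so δQ = 0.254 × 4.487 = 1.14.

1.14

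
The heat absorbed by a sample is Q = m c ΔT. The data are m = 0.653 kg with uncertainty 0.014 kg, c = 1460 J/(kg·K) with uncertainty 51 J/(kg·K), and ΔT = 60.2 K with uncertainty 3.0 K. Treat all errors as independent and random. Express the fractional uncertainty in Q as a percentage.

6.45%

Each factor contributes (exponent × relative error)² to (δQ/Q)²:
  (1·δm/m)² = (1×0.0214)² = 0.000460;  (1·δc/c)² = (1×0.0349)² = 0.00122;  (1·δΔT/ΔT)² = (1×0.0498)² = 0.00248
δQ/Q = √(0.00416) = 0.0645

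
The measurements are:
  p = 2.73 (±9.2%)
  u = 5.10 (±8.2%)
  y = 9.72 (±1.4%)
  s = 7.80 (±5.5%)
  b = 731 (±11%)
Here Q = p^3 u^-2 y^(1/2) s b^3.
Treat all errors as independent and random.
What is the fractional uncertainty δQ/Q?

0.464

Products/powers → add relative errors in quadrature, weighted by exponent:
  (3·δp/p)² = (3×0.0920)² = 0.0762;  (-2·δu/u)² = (-2×0.0820)² = 0.0269;  (½·δy/y)² = (0.5×0.0140)² = 4.9e-05;  (1·δs/s)² = (1×0.0550)² = 0.00302;  (3·δb/b)² = (3×0.110)² = 0.109
δQ/Q = √(0.215) = 0.464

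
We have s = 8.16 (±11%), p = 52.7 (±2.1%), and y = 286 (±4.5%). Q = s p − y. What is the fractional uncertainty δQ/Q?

Let w = s·p = 430. δw/w = √((1·δs/s)² + (1·δp/p)²) = √(0.0121 + 0.000441) = 0.112, so δw = 48.2.
Q = w − y: δQ = √(δw² + δy²) = √(2320 + 166) = 49.8
Q = 144, so δQ/Q = 49.8/144 = 0.346.

0.346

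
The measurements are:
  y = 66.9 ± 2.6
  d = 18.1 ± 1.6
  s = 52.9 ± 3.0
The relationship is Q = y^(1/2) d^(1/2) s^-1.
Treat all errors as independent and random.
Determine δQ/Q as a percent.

Since Q is a product/quotient, work with relative uncertainties:
  (½·δy/y)² = (0.5×0.0389)² = 0.000378;  (½·δd/d)² = (0.5×0.0884)² = 0.00195;  (-1·δs/s)² = (-1×0.0567)² = 0.00322
δQ/Q = √(0.00555) = 0.0745

7.45%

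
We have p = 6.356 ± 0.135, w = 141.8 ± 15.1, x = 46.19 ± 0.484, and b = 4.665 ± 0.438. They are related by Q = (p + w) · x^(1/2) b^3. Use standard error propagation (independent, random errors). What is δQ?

30600

Let u = p + w = 148.2. δu = √(δp² + δw²) = √(0.0182 + 228) = 15.1, so δu/u = 0.102.
Q is then a monomial in u, x, b:
δQ/Q = √((δu/u)² + (½·δx/x)² + (3·δb/b)²) = √(0.0104 + 2.74e-05 + 0.0793) = 0.300
Q = 102200, so δQ = 0.300 × 102200 = 30600.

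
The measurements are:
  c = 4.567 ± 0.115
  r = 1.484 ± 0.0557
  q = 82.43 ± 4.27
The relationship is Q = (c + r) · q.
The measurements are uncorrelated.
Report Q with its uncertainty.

Let u = c + r = 6.051. δu = √(δc² + δr²) = √(0.0132 + 0.00310) = 0.128, so δu/u = 0.0211.
Q is then a monomial in u, q:
δQ/Q = √((δu/u)² + (1·δq/q)²) = √(0.000446 + 0.00268) = 0.0559
Q = 498.8, so δQ = 0.0559 × 498.8 = 27.9.

498.8 ± 27.9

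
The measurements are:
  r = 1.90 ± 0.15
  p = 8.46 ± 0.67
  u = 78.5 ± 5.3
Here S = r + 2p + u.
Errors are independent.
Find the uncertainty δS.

5.47

S is a linear combination, so absolute uncertainties add in quadrature:
  (δr)² = 0.0225;  (2·δp)² = 1.80;  (δu)² = 28.1
δS = √(29.9) = 5.47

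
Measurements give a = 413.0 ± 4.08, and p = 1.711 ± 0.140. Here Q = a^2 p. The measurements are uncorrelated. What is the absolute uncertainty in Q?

24600

Each factor contributes (exponent × relative error)² to (δQ/Q)²:
  (2·δa/a)² = (2×0.00988)² = 0.000390;  (1·δp/p)² = (1×0.0818)² = 0.00670
δQ/Q = √(0.00709) = 0.0842
Q = 291800, so δQ = 0.0842 × 291800 = 24600.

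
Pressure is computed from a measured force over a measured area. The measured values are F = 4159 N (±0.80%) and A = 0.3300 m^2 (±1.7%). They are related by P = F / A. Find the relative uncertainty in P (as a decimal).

0.0188

Products/powers → add relative errors in quadrature, weighted by exponent:
  (1·δF/F)² = (1×0.00800)² = 6.4e-05;  (-1·δA/A)² = (-1×0.0170)² = 0.000289
δP/P = √(0.000353) = 0.0188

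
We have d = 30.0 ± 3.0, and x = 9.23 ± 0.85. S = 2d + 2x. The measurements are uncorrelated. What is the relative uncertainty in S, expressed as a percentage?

S is a linear combination, so absolute uncertainties add in quadrature:
  (2·δd)² = 36.0;  (2·δx)² = 2.89
δS = √(38.9) = 6.24
S = 78.5, so δS/S = 6.24/78.5 = 0.0795.

7.95%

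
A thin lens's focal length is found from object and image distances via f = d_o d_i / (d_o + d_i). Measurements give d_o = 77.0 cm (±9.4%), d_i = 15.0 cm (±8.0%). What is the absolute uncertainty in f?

∂f/∂d_o = (d_i/(d_o+d_i))² = 0.0266;  ∂f/∂d_i = (d_o/(d_o+d_i))² = 0.700
δf = √((∂f/∂d_o · δd_o)² + (∂f/∂d_i · δd_i)²) = √(0.0370 + 0.707) = 0.862 cm

0.862 cm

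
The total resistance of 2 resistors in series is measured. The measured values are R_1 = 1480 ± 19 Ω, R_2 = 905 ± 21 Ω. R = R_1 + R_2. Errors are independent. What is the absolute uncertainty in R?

Each term contributes (cᵢ δxᵢ)² to (δR)²:
  (δR_1)² = 361;  (δR_2)² = 441
δR = √(802) = 28.3 Ω

28.3 Ω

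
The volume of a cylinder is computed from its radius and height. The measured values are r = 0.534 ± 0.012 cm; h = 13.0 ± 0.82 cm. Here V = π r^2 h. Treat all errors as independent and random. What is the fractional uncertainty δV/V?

Since V is a product/quotient, work with relative uncertainties:
  (2·δr/r)² = (2×0.0225)² = 0.00202;  (1·δh/h)² = (1×0.0631)² = 0.00398
δV/V = √(0.00600) = 0.0775

0.0775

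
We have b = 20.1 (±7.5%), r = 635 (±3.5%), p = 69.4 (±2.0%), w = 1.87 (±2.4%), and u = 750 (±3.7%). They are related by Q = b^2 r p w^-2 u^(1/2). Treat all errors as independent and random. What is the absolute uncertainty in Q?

Products/powers → add relative errors in quadrature, weighted by exponent:
  (2·δb/b)² = (2×0.0750)² = 0.0225;  (1·δr/r)² = (1×0.0350)² = 0.00123;  (1·δp/p)² = (1×0.0200)² = 0.000400;  (-2·δw/w)² = (-2×0.0240)² = 0.00230;  (½·δu/u)² = (0.5×0.0370)² = 0.000342
δQ/Q = √(0.0268) = 0.164
Q = 1.39e+08, so δQ = 0.164 × 1.39e+08 = 2.28e+07.

2.28e+07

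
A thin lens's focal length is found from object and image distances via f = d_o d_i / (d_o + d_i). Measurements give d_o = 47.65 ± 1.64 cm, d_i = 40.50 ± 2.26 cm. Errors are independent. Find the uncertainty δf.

0.746 cm

∂f/∂d_o = (d_i/(d_o+d_i))² = 0.211;  ∂f/∂d_i = (d_o/(d_o+d_i))² = 0.292
δf = √((∂f/∂d_o · δd_o)² + (∂f/∂d_i · δd_i)²) = √(0.120 + 0.436) = 0.746 cm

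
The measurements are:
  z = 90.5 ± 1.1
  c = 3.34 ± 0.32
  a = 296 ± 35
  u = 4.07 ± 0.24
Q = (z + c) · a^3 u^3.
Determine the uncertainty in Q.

Let w = z + c = 93.8. δw = √(δz² + δc²) = √(1.21 + 0.102) = 1.15, so δw/w = 0.0122.
Q is then a monomial in w, a, u:
δQ/Q = √((δw/w)² + (3·δa/a)² + (3·δu/u)²) = √(0.000149 + 0.126 + 0.0313) = 0.397
Q = 1.64e+11, so δQ = 0.397 × 1.64e+11 = 6.51e+10.

6.51e+10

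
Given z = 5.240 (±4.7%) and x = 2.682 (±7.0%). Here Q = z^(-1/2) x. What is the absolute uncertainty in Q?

Each factor contributes (exponent × relative error)² to (δQ/Q)²:
  (−½·δz/z)² = (-0.5×0.0470)² = 0.000552;  (1·δx/x)² = (1×0.0700)² = 0.00490
δQ/Q = √(0.00545) = 0.0738
Q = 1.172, so δQ = 0.0738 × 1.172 = 0.0865.

0.0865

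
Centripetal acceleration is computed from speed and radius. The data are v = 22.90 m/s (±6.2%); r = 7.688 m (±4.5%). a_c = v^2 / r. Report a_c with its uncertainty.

For a monomial a_c ∝ v^2, r^-1, fractional errors add in quadrature:
  (2·δv/v)² = (2×0.0620)² = 0.0154;  (-1·δr/r)² = (-1×0.0450)² = 0.00202
δa_c/a_c = √(0.0174) = 0.132
a_c = 68.21 m/s^2, so δa_c = 0.132 × 68.21 = 9.00 m/s^2.

68.21 ± 9.00 m/s^2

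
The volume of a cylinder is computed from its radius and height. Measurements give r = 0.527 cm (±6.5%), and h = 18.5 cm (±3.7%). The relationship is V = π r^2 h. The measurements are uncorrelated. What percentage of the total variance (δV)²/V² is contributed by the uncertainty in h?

7.49%

(δV/V)² = (2·δr/r)² + (1·δh/h)²
  r term: (2×0.0650)² = 0.0169
  h term: (1×0.0370)² = 0.00137
Total = 0.0183. Share from h = 0.00137/0.0183 = 0.0749.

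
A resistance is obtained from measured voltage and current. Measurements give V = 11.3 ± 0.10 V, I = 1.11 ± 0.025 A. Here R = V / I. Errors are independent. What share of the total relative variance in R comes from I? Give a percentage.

86.6%

(δR/R)² = (1·δV/V)² + (-1·δI/I)²
  V term: (1×0.00885)² = 7.83e-05
  I term: (-1×0.0225)² = 0.000507
Total = 0.000586. Share from I = 0.000507/0.000586 = 0.866.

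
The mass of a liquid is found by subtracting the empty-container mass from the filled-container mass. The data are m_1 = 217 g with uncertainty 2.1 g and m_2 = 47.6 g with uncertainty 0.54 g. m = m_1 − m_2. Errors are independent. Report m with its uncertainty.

Absolute uncertainties add in quadrature for a linear combination:
  (δm_1)² = 4.41;  (δm_2)² = 0.292
δm = √(4.70) = 2.17 g
m = 169 g.

169 ± 2.17 g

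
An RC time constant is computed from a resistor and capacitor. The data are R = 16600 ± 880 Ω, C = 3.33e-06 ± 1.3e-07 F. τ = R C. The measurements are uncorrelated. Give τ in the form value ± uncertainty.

0.0553 ± 0.00364 s

τ is a product of powers, so relative uncertainties combine in quadrature:
  (1·δR/R)² = (1×0.0530)² = 0.00281;  (1·δC/C)² = (1×0.0390)² = 0.00152
δτ/τ = √(0.00433) = 0.0658
τ = 0.0553 s, so δτ = 0.0658 × 0.0553 = 0.00364 s.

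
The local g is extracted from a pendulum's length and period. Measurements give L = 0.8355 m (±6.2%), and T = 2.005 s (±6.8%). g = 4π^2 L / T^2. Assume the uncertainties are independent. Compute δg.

Products/powers → add relative errors in quadrature, weighted by exponent:
  (1·δL/L)² = (1×0.0620)² = 0.00384;  (-2·δT/T)² = (-2×0.0680)² = 0.0185
δg/g = √(0.0223) = 0.149
g = 8.205 m/s^2, so δg = 0.149 × 8.205 = 1.23 m/s^2.

1.23 m/s^2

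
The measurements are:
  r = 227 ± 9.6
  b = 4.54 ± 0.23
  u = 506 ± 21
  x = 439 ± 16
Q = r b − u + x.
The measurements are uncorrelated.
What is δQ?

73.0

Let p = r·b = 1030. δp/p = √((1·δr/r)² + (1·δb/b)²) = √(0.00179 + 0.00257) = 0.0660, so δp = 68.0.
Q = p − u + x: δQ = √(δp² + δu² + δx²) = √(4630 + 441 + 256) = 73.0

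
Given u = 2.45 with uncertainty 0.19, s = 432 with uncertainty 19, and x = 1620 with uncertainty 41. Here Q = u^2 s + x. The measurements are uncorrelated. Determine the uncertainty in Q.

Let p = u^2·s = 2590. δp/p = √((2·δu/u)² + (1·δs/s)²) = √(0.0241 + 0.00193) = 0.161, so δp = 418.
Q = p + x: δQ = √(δp² + δx²) = √(1.75e+05 + 1680) = 420

420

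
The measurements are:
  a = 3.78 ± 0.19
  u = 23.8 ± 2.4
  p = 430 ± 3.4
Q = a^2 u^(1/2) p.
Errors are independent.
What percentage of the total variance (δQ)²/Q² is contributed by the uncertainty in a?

79.5%

(δQ/Q)² = (2·δa/a)² + (½·δu/u)² + (1·δp/p)²
  a term: (2×0.0503)² = 0.0101
  u term: (0.5×0.101)² = 0.00254
  p term: (1×0.00791)² = 6.25e-05
Total = 0.0127. Share from a = 0.0101/0.0127 = 0.795.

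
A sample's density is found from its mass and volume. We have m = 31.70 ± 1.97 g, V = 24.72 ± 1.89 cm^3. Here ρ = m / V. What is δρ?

0.126 g/cm^3

Since ρ is a product/quotient, work with relative uncertainties:
  (1·δm/m)² = (1×0.0621)² = 0.00386;  (-1·δV/V)² = (-1×0.0765)² = 0.00585
δρ/ρ = √(0.00971) = 0.0985
ρ = 1.282 g/cm^3, so δρ = 0.0985 × 1.282 = 0.126 g/cm^3.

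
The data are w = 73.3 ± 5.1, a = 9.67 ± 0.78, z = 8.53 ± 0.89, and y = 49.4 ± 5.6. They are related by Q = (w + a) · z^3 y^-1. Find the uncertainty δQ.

Let u = w + a = 83.0. δu = √(δw² + δa²) = √(26.0 + 0.608) = 5.16, so δu/u = 0.0622.
Q is then a monomial in u, z, y:
δQ/Q = √((δu/u)² + (3·δz/z)² + (-1·δy/y)²) = √(0.00387 + 0.0980 + 0.0129) = 0.339
Q = 1040, so δQ = 0.339 × 1040 = 353.

353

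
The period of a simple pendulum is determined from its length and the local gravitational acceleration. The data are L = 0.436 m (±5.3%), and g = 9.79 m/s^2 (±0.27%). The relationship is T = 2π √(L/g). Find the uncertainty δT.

T is a product of powers, so relative uncertainties combine in quadrature:
  (½·δL/L)² = (0.5×0.0530)² = 0.000702;  (−½·δg/g)² = (-0.5×0.00270)² = 1.82e-06
δT/T = √(0.000704) = 0.0265
T = 1.33 s, so δT = 0.0265 × 1.33 = 0.0352 s.

0.0352 s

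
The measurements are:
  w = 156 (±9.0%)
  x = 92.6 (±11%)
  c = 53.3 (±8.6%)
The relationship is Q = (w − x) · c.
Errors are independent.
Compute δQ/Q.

Let u = w − x = 63.4. δu = √(δw² + δx²) = √(197 + 104) = 17.3, so δu/u = 0.274.
Q is then a monomial in u, c:
δQ/Q = √((δu/u)² + (1·δc/c)²) = √(0.0749 + 0.00740) = 0.287

0.287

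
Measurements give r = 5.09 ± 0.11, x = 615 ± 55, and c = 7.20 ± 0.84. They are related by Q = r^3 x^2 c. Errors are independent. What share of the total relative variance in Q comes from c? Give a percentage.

27.3%

(δQ/Q)² = (3·δr/r)² + (2·δx/x)² + (1·δc/c)²
  r term: (3×0.0216)² = 0.00420
  x term: (2×0.0894)² = 0.0320
  c term: (1×0.117)² = 0.0136
Total = 0.0498. Share from c = 0.0136/0.0498 = 0.273.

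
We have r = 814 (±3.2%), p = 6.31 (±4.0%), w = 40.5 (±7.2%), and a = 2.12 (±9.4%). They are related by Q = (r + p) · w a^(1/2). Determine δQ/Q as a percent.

9.17%

Let u = r + p = 820. δu = √(δr² + δp²) = √(678 + 0.0637) = 26.0, so δu/u = 0.0318.
Q is then a monomial in u, w, a:
δQ/Q = √((δu/u)² + (1·δw/w)² + (½·δa/a)²) = √(0.00101 + 0.00518 + 0.00221) = 0.0917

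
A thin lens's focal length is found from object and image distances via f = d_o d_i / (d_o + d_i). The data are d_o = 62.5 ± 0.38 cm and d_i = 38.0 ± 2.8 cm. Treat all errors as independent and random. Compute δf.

∂f/∂d_o = (d_i/(d_o+d_i))² = 0.143;  ∂f/∂d_i = (d_o/(d_o+d_i))² = 0.387
δf = √((∂f/∂d_o · δd_o)² + (∂f/∂d_i · δd_i)²) = √(0.00295 + 1.17) = 1.08 cm

1.08 cm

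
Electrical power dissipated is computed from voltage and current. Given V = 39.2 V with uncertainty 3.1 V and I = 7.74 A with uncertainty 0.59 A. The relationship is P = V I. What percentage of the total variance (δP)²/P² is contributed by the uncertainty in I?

(δP/P)² = (1·δV/V)² + (1·δI/I)²
  V term: (1×0.0791)² = 0.00625
  I term: (1×0.0762)² = 0.00581
Total = 0.0121. Share from I = 0.00581/0.0121 = 0.482.

48.2%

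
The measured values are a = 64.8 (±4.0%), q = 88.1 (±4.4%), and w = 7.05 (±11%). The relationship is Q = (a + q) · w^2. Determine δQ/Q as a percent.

22.2%

Let u = a + q = 153. δu = √(δa² + δq²) = √(6.72 + 15.0) = 4.66, so δu/u = 0.0305.
Q is then a monomial in u, w:
δQ/Q = √((δu/u)² + (2·δw/w)²) = √(0.000930 + 0.0484) = 0.222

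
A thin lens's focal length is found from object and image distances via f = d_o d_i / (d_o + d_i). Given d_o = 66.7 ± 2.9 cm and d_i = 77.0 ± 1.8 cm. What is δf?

0.919 cm

∂f/∂d_o = (d_i/(d_o+d_i))² = 0.287;  ∂f/∂d_i = (d_o/(d_o+d_i))² = 0.215
δf = √((∂f/∂d_o · δd_o)² + (∂f/∂d_i · δd_i)²) = √(0.693 + 0.150) = 0.919 cm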